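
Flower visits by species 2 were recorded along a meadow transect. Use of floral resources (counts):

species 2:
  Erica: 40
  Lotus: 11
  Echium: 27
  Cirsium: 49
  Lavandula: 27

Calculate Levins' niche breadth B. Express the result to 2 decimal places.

4.25

Proportions for species 2 (n=154): 40/154=0.2597, 11/154=0.0714, 27/154=0.1753, 49/154=0.3182, 27/154=0.1753
Σpᵢ² = 0.2597² + 0.0714² + 0.1753² + 0.3182² + 0.1753² = 0.067444 + 0.005098 + 0.030730 + 0.101251 + 0.030730 = 0.235253
B = 1 / 0.235253 = 4.2507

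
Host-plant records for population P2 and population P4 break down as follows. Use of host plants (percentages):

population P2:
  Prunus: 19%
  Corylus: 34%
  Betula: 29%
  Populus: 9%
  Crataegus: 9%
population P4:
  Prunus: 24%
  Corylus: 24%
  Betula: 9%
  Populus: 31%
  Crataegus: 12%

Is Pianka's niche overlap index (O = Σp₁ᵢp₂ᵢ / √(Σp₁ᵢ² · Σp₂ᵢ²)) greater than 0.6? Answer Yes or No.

Yes

Convert percentages to proportions (divide by 100).
Σ p₁ᵢp₂ᵢ = 0.0456 + 0.0816 + 0.0261 + 0.0279 + 0.0108 = 0.1920
Σp_1ᵢ² = 0.19² + 0.34² + 0.29² + 0.09² + 0.09² = 0.0361 + 0.1156 + 0.0841 + 0.0081 + 0.0081 = 0.2520
Σp_2ᵢ² = 0.24² + 0.24² + 0.09² + 0.31² + 0.12² = 0.0576 + 0.0576 + 0.0081 + 0.0961 + 0.0144 = 0.2338
O = 0.1920 / √(0.2520 × 0.2338) = 0.1920 / 0.24273 = 0.7910
O = 0.7910 > 0.6 → Yes.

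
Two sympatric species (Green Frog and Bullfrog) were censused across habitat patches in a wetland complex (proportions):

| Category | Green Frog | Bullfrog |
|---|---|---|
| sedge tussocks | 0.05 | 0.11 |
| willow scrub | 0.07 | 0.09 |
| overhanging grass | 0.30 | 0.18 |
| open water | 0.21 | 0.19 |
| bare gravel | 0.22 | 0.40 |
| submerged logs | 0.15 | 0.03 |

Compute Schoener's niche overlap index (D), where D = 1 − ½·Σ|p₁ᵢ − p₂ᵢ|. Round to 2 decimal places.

Σ|p₁ᵢ − p₂ᵢ| = 0.06 + 0.02 + 0.12 + 0.02 + 0.18 + 0.12 = 0.52
D = 1 − ½ × 0.52 = 1 − 0.260 = 0.7400

0.74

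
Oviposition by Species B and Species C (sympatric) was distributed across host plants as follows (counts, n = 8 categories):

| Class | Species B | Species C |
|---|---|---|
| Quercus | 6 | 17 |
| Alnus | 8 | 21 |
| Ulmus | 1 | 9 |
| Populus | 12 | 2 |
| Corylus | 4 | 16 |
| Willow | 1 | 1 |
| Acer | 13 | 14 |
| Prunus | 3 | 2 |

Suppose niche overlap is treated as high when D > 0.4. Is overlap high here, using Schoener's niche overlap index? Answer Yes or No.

Yes

Proportions for Species B (n=48): 6/48=0.1250, 8/48=0.1667, 1/48=0.0208, 12/48=0.2500, 4/48=0.0833, 1/48=0.0208, 13/48=0.2708, 3/48=0.0625
Proportions for Species C (n=82): 17/82=0.2073, 21/82=0.2561, 9/82=0.1098, 2/82=0.0244, 16/82=0.1951, 1/82=0.0122, 14/82=0.1707, 2/82=0.0244
Σ|p₁ᵢ − p₂ᵢ| = 0.0823 + 0.0894 + 0.0890 + 0.2256 + 0.1118 + 0.0086 + 0.1001 + 0.0381 = 0.7449
D = 1 − ½ × 0.7449 = 1 − 0.37245 = 0.62755
D = 0.62755 > 0.4 → Yes.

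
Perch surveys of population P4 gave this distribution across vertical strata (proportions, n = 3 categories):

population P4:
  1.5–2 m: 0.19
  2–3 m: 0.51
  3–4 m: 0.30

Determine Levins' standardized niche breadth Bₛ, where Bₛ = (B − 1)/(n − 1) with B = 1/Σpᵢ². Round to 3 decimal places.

Σpᵢ² = 0.19² + 0.51² + 0.30² = 0.0361 + 0.2601 + 0.0900 = 0.3862
B = 1 / 0.3862 = 2.58933
Bₛ = (B − 1)/(n − 1) = (2.58933 − 1)/(3 − 1) = 1.58933/2 = 0.79467

0.795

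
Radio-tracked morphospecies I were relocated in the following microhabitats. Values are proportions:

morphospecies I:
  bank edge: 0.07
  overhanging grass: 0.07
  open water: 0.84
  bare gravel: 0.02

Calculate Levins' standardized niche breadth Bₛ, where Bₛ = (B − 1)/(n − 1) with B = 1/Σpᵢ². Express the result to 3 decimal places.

Σpᵢ² = 0.07² + 0.07² + 0.84² + 0.02² = 0.0049 + 0.0049 + 0.7056 + 0.0004 = 0.7158
B = 1 / 0.7158 = 1.39704
Bₛ = (B − 1)/(n − 1) = (1.39704 − 1)/(4 − 1) = 0.39704/3 = 0.13235

0.132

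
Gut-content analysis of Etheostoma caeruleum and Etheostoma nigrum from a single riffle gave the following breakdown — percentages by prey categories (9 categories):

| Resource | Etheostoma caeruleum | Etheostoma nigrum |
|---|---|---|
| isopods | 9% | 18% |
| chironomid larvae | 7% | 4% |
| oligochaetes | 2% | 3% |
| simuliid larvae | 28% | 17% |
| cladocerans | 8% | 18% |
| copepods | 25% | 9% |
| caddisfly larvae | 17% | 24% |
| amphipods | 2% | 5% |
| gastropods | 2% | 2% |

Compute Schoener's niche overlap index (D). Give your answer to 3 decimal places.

Convert percentages to proportions (divide by 100).
Σ|p₁ᵢ − p₂ᵢ| = 0.09 + 0.03 + 0.01 + 0.11 + 0.10 + 0.16 + 0.07 + 0.03 + 0.00 = 0.60
D = 1 − ½ × 0.60 = 1 − 0.300 = 0.70000

0.700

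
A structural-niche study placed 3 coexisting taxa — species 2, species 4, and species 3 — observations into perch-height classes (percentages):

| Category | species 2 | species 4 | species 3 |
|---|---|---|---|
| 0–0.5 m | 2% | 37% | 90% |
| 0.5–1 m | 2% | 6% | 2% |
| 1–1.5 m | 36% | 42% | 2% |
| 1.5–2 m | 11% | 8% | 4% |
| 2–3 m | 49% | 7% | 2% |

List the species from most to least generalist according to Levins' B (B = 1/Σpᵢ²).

Convert percentages to proportions (divide by 100).
Σp_2ᵢ² = 0.02² + 0.02² + 0.36² + 0.11² + 0.49² = 0.0004 + 0.0004 + 0.1296 + 0.0121 + 0.2401 = 0.3826
B_2 = 1 / 0.3826 = 2.6137
Σp_4ᵢ² = 0.37² + 0.06² + 0.42² + 0.08² + 0.07² = 0.1369 + 0.0036 + 0.1764 + 0.0064 + 0.0049 = 0.3282
B_4 = 1 / 0.3282 = 3.0469
Σp_3ᵢ² = 0.90² + 0.02² + 0.02² + 0.04² + 0.02² = 0.8100 + 0.0004 + 0.0004 + 0.0016 + 0.0004 = 0.8128
B_3 = 1 / 0.8128 = 1.2303
Ranking by B (broadest → narrowest): species 4 (3.05) > species 2 (2.61) > species 3 (1.23)

species 4 > species 2 > species 3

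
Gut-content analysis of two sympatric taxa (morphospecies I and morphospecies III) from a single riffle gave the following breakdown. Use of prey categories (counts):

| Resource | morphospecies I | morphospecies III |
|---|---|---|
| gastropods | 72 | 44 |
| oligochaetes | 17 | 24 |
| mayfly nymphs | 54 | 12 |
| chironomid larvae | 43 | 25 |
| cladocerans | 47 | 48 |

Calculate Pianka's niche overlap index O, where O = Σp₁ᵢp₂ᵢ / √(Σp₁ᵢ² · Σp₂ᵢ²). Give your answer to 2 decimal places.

Proportions for morphospecies I (n=233): 72/233=0.3090, 17/233=0.0730, 54/233=0.2318, 43/233=0.1845, 47/233=0.2017
Proportions for morphospecies III (n=153): 44/153=0.2876, 24/153=0.1569, 12/153=0.0784, 25/153=0.1634, 48/153=0.3137
Σ p₁ᵢp₂ᵢ = 0.088868 + 0.011454 + 0.018173 + 0.030147 + 0.063273 = 0.211915
Σp_1ᵢ² = 0.3090² + 0.0730² + 0.2318² + 0.1845² + 0.2017² = 0.095481 + 0.005329 + 0.053731 + 0.034040 + 0.040683 = 0.229264
Σp_2ᵢ² = 0.2876² + 0.1569² + 0.0784² + 0.1634² + 0.3137² = 0.082714 + 0.024618 + 0.006147 + 0.026700 + 0.098408 = 0.238587
O = 0.211915 / √(0.229264 × 0.238587) = 0.211915 / 0.2338790 = 0.9061

0.91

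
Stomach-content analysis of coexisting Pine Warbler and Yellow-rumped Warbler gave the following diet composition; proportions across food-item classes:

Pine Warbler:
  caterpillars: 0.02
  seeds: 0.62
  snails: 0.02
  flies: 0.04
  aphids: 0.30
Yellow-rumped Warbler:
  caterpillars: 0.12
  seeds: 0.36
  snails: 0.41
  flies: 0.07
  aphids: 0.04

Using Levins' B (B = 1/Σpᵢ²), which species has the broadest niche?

Yellow-rumped Warbler

Σp_Pineᵢ² = 0.02² + 0.62² + 0.02² + 0.04² + 0.30² = 0.0004 + 0.3844 + 0.0004 + 0.0016 + 0.0900 = 0.4768
B_Pine = 1 / 0.4768 = 2.0973
Σp_Yellᵢ² = 0.12² + 0.36² + 0.41² + 0.07² + 0.04² = 0.0144 + 0.1296 + 0.1681 + 0.0049 + 0.0016 = 0.3186
B_Yell = 1 / 0.3186 = 3.1387
Highest B → broadest niche (most generalist): Yellow-rumped Warbler (B = 3.14).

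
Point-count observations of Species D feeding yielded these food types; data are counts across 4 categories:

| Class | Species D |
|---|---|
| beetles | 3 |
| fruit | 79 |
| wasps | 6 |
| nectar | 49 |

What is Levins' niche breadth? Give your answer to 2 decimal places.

2.16

Proportions for Species D (n=137): 3/137=0.0219, 79/137=0.5766, 6/137=0.0438, 49/137=0.3577
Σpᵢ² = 0.0219² + 0.5766² + 0.0438² + 0.3577² = 0.000480 + 0.332468 + 0.001918 + 0.127949 = 0.462815
B = 1 / 0.462815 = 2.1607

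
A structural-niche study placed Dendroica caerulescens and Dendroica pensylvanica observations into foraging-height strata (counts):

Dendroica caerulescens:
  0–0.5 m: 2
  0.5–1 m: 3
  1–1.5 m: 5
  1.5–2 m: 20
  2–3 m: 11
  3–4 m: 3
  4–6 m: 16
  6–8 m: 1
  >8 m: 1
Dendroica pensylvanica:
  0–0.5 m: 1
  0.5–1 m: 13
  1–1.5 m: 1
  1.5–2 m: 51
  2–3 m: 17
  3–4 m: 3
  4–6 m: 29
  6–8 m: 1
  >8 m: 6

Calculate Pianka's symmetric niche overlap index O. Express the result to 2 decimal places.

0.96

Proportions for Dendroica caerulescens (n=62): 2/62=0.0323, 3/62=0.0484, 5/62=0.0806, 20/62=0.3226, 11/62=0.1774, 3/62=0.0484, 16/62=0.2581, 1/62=0.0161, 1/62=0.0161
Proportions for Dendroica pensylvanica (n=122): 1/122=0.0082, 13/122=0.1066, 1/122=0.0082, 51/122=0.4180, 17/122=0.1393, 3/122=0.0246, 29/122=0.2377, 1/122=0.0082, 6/122=0.0492
Σ p₁ᵢp₂ᵢ = 0.000265 + 0.005159 + 0.000661 + 0.134847 + 0.024712 + 0.001191 + 0.061350 + 0.000132 + 0.000792 = 0.229109
Σp_1ᵢ² = 0.0323² + 0.0484² + 0.0806² + 0.3226² + 0.1774² + 0.0484² + 0.2581² + 0.0161² + 0.0161² = 0.001043 + 0.002343 + 0.006496 + 0.104071 + 0.031471 + 0.002343 + 0.066616 + 0.000259 + 0.000259 = 0.214901
Σp_2ᵢ² = 0.0082² + 0.1066² + 0.0082² + 0.4180² + 0.1393² + 0.0246² + 0.2377² + 0.0082² + 0.0492² = 0.000067 + 0.011364 + 0.000067 + 0.174724 + 0.019404 + 0.000605 + 0.056501 + 0.000067 + 0.002421 = 0.265220
O = 0.229109 / √(0.214901 × 0.265220) = 0.229109 / 0.2387384 = 0.9597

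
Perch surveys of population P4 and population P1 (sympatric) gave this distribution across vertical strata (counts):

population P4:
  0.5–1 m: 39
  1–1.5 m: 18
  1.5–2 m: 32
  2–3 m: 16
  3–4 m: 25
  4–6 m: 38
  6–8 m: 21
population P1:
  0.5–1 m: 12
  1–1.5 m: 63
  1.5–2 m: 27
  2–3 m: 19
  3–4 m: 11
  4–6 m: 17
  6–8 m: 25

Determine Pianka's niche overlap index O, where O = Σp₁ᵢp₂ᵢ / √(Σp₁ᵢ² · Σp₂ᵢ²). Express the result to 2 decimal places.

0.71

Proportions for population P4 (n=189): 39/189=0.2063, 18/189=0.0952, 32/189=0.1693, 16/189=0.0847, 25/189=0.1323, 38/189=0.2011, 21/189=0.1111
Proportions for population P1 (n=174): 12/174=0.0690, 63/174=0.3621, 27/174=0.1552, 19/174=0.1092, 11/174=0.0632, 17/174=0.0977, 25/174=0.1437
Σ p₁ᵢp₂ᵢ = 0.014235 + 0.034472 + 0.026275 + 0.009249 + 0.008361 + 0.019647 + 0.015965 = 0.128204
Σp_1ᵢ² = 0.2063² + 0.0952² + 0.1693² + 0.0847² + 0.1323² + 0.2011² + 0.1111² = 0.042560 + 0.009063 + 0.028662 + 0.007174 + 0.017503 + 0.040441 + 0.012343 = 0.157746
Σp_2ᵢ² = 0.0690² + 0.3621² + 0.1552² + 0.1092² + 0.0632² + 0.0977² + 0.1437² = 0.004761 + 0.131116 + 0.024087 + 0.011925 + 0.003994 + 0.009545 + 0.020650 = 0.206078
O = 0.128204 / √(0.157746 × 0.206078) = 0.128204 / 0.1802997 = 0.7111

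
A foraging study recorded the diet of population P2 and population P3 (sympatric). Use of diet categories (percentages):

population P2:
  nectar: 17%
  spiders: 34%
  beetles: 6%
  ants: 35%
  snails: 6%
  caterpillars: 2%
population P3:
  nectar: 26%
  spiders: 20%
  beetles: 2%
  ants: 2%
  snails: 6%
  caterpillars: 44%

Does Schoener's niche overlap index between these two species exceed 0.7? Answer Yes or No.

Convert percentages to proportions (divide by 100).
Σ|p₁ᵢ − p₂ᵢ| = 0.09 + 0.14 + 0.04 + 0.33 + 0.00 + 0.42 = 1.02
D = 1 − ½ × 1.02 = 1 − 0.510 = 0.4900
D = 0.4900 < 0.7 → No.

No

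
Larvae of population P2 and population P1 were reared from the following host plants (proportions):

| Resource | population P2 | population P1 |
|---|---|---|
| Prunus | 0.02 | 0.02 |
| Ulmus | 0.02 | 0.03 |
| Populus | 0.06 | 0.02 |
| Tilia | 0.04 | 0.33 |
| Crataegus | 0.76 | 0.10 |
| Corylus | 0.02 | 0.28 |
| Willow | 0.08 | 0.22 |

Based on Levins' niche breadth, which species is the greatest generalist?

population P1

Σp_P2ᵢ² = 0.02² + 0.02² + 0.06² + 0.04² + 0.76² + 0.02² + 0.08² = 0.0004 + 0.0004 + 0.0036 + 0.0016 + 0.5776 + 0.0004 + 0.0064 = 0.5904
B_P2 = 1 / 0.5904 = 1.6938
Σp_P1ᵢ² = 0.02² + 0.03² + 0.02² + 0.33² + 0.10² + 0.28² + 0.22² = 0.0004 + 0.0009 + 0.0004 + 0.1089 + 0.0100 + 0.0784 + 0.0484 = 0.2474
B_P1 = 1 / 0.2474 = 4.0420
Highest B → broadest niche (most generalist): population P1 (B = 4.04).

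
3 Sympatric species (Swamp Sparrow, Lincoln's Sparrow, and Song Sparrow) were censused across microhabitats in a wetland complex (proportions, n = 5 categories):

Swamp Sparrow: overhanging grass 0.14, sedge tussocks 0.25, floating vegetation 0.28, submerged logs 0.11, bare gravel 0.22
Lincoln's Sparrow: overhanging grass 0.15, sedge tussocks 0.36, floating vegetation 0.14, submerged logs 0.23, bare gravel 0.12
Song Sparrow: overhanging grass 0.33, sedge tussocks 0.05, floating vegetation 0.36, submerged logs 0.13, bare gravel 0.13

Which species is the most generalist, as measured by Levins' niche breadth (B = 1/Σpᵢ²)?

Σp_Swamᵢ² = 0.14² + 0.25² + 0.28² + 0.11² + 0.22² = 0.0196 + 0.0625 + 0.0784 + 0.0121 + 0.0484 = 0.2210
B_Swam = 1 / 0.2210 = 4.5249
Σp_Lincᵢ² = 0.15² + 0.36² + 0.14² + 0.23² + 0.12² = 0.0225 + 0.1296 + 0.0196 + 0.0529 + 0.0144 = 0.2390
B_Linc = 1 / 0.2390 = 4.1841
Σp_Songᵢ² = 0.33² + 0.05² + 0.36² + 0.13² + 0.13² = 0.1089 + 0.0025 + 0.1296 + 0.0169 + 0.0169 = 0.2748
B_Song = 1 / 0.2748 = 3.6390
Highest B → broadest niche (most generalist): Swamp Sparrow (B = 4.52).

Swamp Sparrow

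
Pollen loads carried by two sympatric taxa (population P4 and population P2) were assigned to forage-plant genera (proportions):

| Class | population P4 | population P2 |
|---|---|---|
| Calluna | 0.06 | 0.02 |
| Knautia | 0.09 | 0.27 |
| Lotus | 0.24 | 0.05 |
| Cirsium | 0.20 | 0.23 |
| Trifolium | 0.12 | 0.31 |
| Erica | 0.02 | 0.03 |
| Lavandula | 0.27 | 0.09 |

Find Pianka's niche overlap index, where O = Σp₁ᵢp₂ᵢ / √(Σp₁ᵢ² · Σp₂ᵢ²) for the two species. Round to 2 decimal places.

0.68

Σ p₁ᵢp₂ᵢ = 0.0012 + 0.0243 + 0.0120 + 0.0460 + 0.0372 + 0.0006 + 0.0243 = 0.1456
Σp_1ᵢ² = 0.06² + 0.09² + 0.24² + 0.20² + 0.12² + 0.02² + 0.27² = 0.0036 + 0.0081 + 0.0576 + 0.0400 + 0.0144 + 0.0004 + 0.0729 = 0.1970
Σp_2ᵢ² = 0.02² + 0.27² + 0.05² + 0.23² + 0.31² + 0.03² + 0.09² = 0.0004 + 0.0729 + 0.0025 + 0.0529 + 0.0961 + 0.0009 + 0.0081 = 0.2338
O = 0.1456 / √(0.1970 × 0.2338) = 0.1456 / 0.21461 = 0.6784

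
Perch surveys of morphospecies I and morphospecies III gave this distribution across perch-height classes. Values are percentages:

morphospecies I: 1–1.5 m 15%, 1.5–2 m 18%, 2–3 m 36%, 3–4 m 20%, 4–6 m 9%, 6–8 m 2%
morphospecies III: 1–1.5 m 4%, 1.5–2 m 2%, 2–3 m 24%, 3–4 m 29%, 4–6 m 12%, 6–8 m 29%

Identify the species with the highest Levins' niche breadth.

Convert percentages to proportions (divide by 100).
Σp_Iᵢ² = 0.15² + 0.18² + 0.36² + 0.20² + 0.09² + 0.02² = 0.0225 + 0.0324 + 0.1296 + 0.0400 + 0.0081 + 0.0004 = 0.2330
B_I = 1 / 0.2330 = 4.2918
Σp_IIIᵢ² = 0.04² + 0.02² + 0.24² + 0.29² + 0.12² + 0.29² = 0.0016 + 0.0004 + 0.0576 + 0.0841 + 0.0144 + 0.0841 = 0.2422
B_III = 1 / 0.2422 = 4.1288
Highest B → broadest niche (most generalist): morphospecies I (B = 4.29).

morphospecies I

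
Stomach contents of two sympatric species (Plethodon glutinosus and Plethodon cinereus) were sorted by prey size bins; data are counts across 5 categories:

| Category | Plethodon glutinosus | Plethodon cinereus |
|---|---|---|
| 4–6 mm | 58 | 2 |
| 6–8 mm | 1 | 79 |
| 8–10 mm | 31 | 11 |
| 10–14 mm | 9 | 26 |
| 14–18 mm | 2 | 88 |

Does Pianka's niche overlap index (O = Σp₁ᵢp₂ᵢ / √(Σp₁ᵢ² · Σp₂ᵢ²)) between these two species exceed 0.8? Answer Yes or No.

Proportions for Plethodon glutinosus (n=101): 58/101=0.5743, 1/101=0.0099, 31/101=0.3069, 9/101=0.0891, 2/101=0.0198
Proportions for Plethodon cinereus (n=206): 2/206=0.0097, 79/206=0.3835, 11/206=0.0534, 26/206=0.1262, 88/206=0.4272
Σ p₁ᵢp₂ᵢ = 0.005571 + 0.003797 + 0.016388 + 0.011244 + 0.008459 = 0.045459
Σp_1ᵢ² = 0.5743² + 0.0099² + 0.3069² + 0.0891² + 0.0198² = 0.329820 + 0.000098 + 0.094188 + 0.007939 + 0.000392 = 0.432437
Σp_2ᵢ² = 0.0097² + 0.3835² + 0.0534² + 0.1262² + 0.4272² = 0.000094 + 0.147072 + 0.002852 + 0.015926 + 0.182500 = 0.348444
O = 0.045459 / √(0.432437 × 0.348444) = 0.045459 / 0.3881753 = 0.1171
O = 0.1171 < 0.8 → No.

No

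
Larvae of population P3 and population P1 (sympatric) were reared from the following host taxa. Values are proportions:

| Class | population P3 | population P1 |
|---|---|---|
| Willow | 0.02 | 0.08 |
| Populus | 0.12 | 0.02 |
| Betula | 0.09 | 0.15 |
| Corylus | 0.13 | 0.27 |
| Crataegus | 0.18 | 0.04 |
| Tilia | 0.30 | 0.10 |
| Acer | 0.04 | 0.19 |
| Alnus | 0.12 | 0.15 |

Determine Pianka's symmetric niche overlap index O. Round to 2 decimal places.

Σ p₁ᵢp₂ᵢ = 0.0016 + 0.0024 + 0.0135 + 0.0351 + 0.0072 + 0.0300 + 0.0076 + 0.0180 = 0.1154
Σp_1ᵢ² = 0.02² + 0.12² + 0.09² + 0.13² + 0.18² + 0.30² + 0.04² + 0.12² = 0.0004 + 0.0144 + 0.0081 + 0.0169 + 0.0324 + 0.0900 + 0.0016 + 0.0144 = 0.1782
Σp_2ᵢ² = 0.08² + 0.02² + 0.15² + 0.27² + 0.04² + 0.10² + 0.19² + 0.15² = 0.0064 + 0.0004 + 0.0225 + 0.0729 + 0.0016 + 0.0100 + 0.0361 + 0.0225 = 0.1724
O = 0.1154 / √(0.1782 × 0.1724) = 0.1154 / 0.17528 = 0.6584

0.66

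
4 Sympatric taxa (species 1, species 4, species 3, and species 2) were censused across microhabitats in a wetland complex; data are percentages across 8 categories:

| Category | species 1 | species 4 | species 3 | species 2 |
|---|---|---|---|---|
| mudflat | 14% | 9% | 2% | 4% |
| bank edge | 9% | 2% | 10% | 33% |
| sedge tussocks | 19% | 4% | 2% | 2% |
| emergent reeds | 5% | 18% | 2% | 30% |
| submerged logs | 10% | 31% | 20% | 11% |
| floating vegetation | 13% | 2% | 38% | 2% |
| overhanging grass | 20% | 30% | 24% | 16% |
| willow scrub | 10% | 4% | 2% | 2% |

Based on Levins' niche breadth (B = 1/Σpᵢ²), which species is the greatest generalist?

species 1

Convert percentages to proportions (divide by 100).
Σp_1ᵢ² = 0.14² + 0.09² + 0.19² + 0.05² + 0.10² + 0.13² + 0.20² + 0.10² = 0.0196 + 0.0081 + 0.0361 + 0.0025 + 0.0100 + 0.0169 + 0.0400 + 0.0100 = 0.1432
B_1 = 1 / 0.1432 = 6.9832
Σp_4ᵢ² = 0.09² + 0.02² + 0.04² + 0.18² + 0.31² + 0.02² + 0.30² + 0.04² = 0.0081 + 0.0004 + 0.0016 + 0.0324 + 0.0961 + 0.0004 + 0.0900 + 0.0016 = 0.2306
B_4 = 1 / 0.2306 = 4.3365
Σp_3ᵢ² = 0.02² + 0.10² + 0.02² + 0.02² + 0.20² + 0.38² + 0.24² + 0.02² = 0.0004 + 0.0100 + 0.0004 + 0.0004 + 0.0400 + 0.1444 + 0.0576 + 0.0004 = 0.2536
B_3 = 1 / 0.2536 = 3.9432
Σp_2ᵢ² = 0.04² + 0.33² + 0.02² + 0.30² + 0.11² + 0.02² + 0.16² + 0.02² = 0.0016 + 0.1089 + 0.0004 + 0.0900 + 0.0121 + 0.0004 + 0.0256 + 0.0004 = 0.2394
B_2 = 1 / 0.2394 = 4.1771
Highest B → broadest niche (most generalist): species 1 (B = 6.98).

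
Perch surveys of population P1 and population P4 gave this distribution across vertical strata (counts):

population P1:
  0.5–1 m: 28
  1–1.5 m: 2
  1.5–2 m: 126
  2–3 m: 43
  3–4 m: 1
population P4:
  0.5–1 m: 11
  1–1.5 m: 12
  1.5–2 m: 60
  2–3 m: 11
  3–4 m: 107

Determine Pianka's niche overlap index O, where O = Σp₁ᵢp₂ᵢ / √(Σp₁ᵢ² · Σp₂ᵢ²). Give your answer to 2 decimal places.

Proportions for population P1 (n=200): 28/200=0.1400, 2/200=0.0100, 126/200=0.6300, 43/200=0.2150, 1/200=0.0050
Proportions for population P4 (n=201): 11/201=0.0547, 12/201=0.0597, 60/201=0.2985, 11/201=0.0547, 107/201=0.5323
Σ p₁ᵢp₂ᵢ = 0.007658 + 0.000597 + 0.188055 + 0.011761 + 0.002662 = 0.210733
Σp_1ᵢ² = 0.1400² + 0.0100² + 0.6300² + 0.2150² + 0.0050² = 0.019600 + 0.000100 + 0.396900 + 0.046225 + 0.000025 = 0.462850
Σp_2ᵢ² = 0.0547² + 0.0597² + 0.2985² + 0.0547² + 0.5323² = 0.002992 + 0.003564 + 0.089102 + 0.002992 + 0.283343 = 0.381993
O = 0.210733 / √(0.462850 × 0.381993) = 0.210733 / 0.4204824 = 0.5012

0.50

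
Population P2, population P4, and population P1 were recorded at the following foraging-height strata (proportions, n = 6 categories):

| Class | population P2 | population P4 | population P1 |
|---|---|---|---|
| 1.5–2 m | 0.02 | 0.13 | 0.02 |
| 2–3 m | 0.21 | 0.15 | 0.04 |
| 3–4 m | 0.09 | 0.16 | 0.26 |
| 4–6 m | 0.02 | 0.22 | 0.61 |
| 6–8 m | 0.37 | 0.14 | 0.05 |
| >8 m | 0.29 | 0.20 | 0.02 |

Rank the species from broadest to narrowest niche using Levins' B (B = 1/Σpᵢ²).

Σp_P2ᵢ² = 0.02² + 0.21² + 0.09² + 0.02² + 0.37² + 0.29² = 0.0004 + 0.0441 + 0.0081 + 0.0004 + 0.1369 + 0.0841 = 0.2740
B_P2 = 1 / 0.2740 = 3.6496
Σp_P4ᵢ² = 0.13² + 0.15² + 0.16² + 0.22² + 0.14² + 0.20² = 0.0169 + 0.0225 + 0.0256 + 0.0484 + 0.0196 + 0.0400 = 0.1730
B_P4 = 1 / 0.1730 = 5.7803
Σp_P1ᵢ² = 0.02² + 0.04² + 0.26² + 0.61² + 0.05² + 0.02² = 0.0004 + 0.0016 + 0.0676 + 0.3721 + 0.0025 + 0.0004 = 0.4446
B_P1 = 1 / 0.4446 = 2.2492
Ranking by B (broadest → narrowest): population P4 (5.78) > population P2 (3.65) > population P1 (2.25)

population P4 > population P2 > population P1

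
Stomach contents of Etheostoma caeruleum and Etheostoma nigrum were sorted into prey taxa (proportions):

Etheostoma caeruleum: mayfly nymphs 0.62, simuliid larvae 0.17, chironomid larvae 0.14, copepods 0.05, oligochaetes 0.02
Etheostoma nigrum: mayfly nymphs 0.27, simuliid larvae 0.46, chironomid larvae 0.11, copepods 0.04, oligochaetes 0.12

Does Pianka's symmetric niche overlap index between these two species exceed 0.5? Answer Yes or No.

Σ p₁ᵢp₂ᵢ = 0.1674 + 0.0782 + 0.0154 + 0.0020 + 0.0024 = 0.2654
Σp_1ᵢ² = 0.62² + 0.17² + 0.14² + 0.05² + 0.02² = 0.3844 + 0.0289 + 0.0196 + 0.0025 + 0.0004 = 0.4358
Σp_2ᵢ² = 0.27² + 0.46² + 0.11² + 0.04² + 0.12² = 0.0729 + 0.2116 + 0.0121 + 0.0016 + 0.0144 = 0.3126
O = 0.2654 / √(0.4358 × 0.3126) = 0.2654 / 0.36909 = 0.7191
O = 0.7191 > 0.5 → Yes.

Yes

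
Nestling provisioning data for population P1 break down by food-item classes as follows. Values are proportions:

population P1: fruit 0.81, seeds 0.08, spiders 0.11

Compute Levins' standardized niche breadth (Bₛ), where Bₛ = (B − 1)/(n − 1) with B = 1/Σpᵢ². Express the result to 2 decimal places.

0.24

Σpᵢ² = 0.81² + 0.08² + 0.11² = 0.6561 + 0.0064 + 0.0121 = 0.6746
B = 1 / 0.6746 = 1.4824
Bₛ = (B − 1)/(n − 1) = (1.4824 − 1)/(3 − 1) = 0.4824/2 = 0.2412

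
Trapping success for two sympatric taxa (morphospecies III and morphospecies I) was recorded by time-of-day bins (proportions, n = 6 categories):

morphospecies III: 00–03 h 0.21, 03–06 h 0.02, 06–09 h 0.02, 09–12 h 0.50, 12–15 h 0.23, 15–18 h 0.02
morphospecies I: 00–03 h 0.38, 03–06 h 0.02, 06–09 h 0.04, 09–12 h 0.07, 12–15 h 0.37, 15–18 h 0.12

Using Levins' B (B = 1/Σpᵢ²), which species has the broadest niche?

Σp_IIIᵢ² = 0.21² + 0.02² + 0.02² + 0.50² + 0.23² + 0.02² = 0.0441 + 0.0004 + 0.0004 + 0.2500 + 0.0529 + 0.0004 = 0.3482
B_III = 1 / 0.3482 = 2.8719
Σp_Iᵢ² = 0.38² + 0.02² + 0.04² + 0.07² + 0.37² + 0.12² = 0.1444 + 0.0004 + 0.0016 + 0.0049 + 0.1369 + 0.0144 = 0.3026
B_I = 1 / 0.3026 = 3.3047
Highest B → broadest niche (most generalist): morphospecies I (B = 3.30).

morphospecies I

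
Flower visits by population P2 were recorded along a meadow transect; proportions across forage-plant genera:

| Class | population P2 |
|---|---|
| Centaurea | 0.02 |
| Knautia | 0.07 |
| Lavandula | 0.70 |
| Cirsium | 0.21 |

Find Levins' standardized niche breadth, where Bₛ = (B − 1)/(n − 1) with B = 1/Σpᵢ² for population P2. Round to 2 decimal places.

0.28

Σpᵢ² = 0.02² + 0.07² + 0.70² + 0.21² = 0.0004 + 0.0049 + 0.4900 + 0.0441 = 0.5394
B = 1 / 0.5394 = 1.8539
Bₛ = (B − 1)/(n − 1) = (1.8539 − 1)/(4 − 1) = 0.8539/3 = 0.2846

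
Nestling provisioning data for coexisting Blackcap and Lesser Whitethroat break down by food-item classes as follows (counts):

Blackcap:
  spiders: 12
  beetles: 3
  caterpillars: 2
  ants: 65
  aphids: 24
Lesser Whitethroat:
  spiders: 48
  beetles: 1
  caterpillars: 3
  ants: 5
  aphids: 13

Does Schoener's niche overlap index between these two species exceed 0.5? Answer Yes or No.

Proportions for Blackcap (n=106): 12/106=0.1132, 3/106=0.0283, 2/106=0.0189, 65/106=0.6132, 24/106=0.2264
Proportions for Lesser Whitethroat (n=70): 48/70=0.6857, 1/70=0.0143, 3/70=0.0429, 5/70=0.0714, 13/70=0.1857
Σ|p₁ᵢ − p₂ᵢ| = 0.5725 + 0.0140 + 0.0240 + 0.5418 + 0.0407 = 1.1930
D = 1 − ½ × 1.1930 = 1 − 0.59650 = 0.40350
D = 0.40350 < 0.5 → No.

No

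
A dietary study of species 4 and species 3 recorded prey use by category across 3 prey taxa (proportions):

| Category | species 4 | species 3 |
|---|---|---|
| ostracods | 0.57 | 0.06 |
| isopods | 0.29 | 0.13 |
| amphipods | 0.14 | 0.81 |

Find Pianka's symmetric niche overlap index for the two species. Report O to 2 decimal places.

Σ p₁ᵢp₂ᵢ = 0.0342 + 0.0377 + 0.1134 = 0.1853
Σp_1ᵢ² = 0.57² + 0.29² + 0.14² = 0.3249 + 0.0841 + 0.0196 = 0.4286
Σp_2ᵢ² = 0.06² + 0.13² + 0.81² = 0.0036 + 0.0169 + 0.6561 = 0.6766
O = 0.1853 / √(0.4286 × 0.6766) = 0.1853 / 0.53851 = 0.3441

0.34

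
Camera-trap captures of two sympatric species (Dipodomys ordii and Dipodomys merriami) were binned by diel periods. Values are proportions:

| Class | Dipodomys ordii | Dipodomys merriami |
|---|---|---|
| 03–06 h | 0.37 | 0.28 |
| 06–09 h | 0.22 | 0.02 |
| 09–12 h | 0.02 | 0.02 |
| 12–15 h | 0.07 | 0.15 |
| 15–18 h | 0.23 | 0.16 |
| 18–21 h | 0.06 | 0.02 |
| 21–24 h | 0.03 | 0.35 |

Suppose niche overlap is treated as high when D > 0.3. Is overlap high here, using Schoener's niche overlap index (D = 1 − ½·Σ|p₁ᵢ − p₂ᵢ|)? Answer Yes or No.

Yes

Σ|p₁ᵢ − p₂ᵢ| = 0.09 + 0.20 + 0.00 + 0.08 + 0.07 + 0.04 + 0.32 = 0.80
D = 1 − ½ × 0.80 = 1 − 0.400 = 0.6000
D = 0.6000 > 0.3 → Yes.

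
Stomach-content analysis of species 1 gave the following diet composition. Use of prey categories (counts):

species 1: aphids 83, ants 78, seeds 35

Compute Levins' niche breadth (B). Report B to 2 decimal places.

2.71

Proportions for species 1 (n=196): 83/196=0.4235, 78/196=0.3980, 35/196=0.1786
Σpᵢ² = 0.4235² + 0.3980² + 0.1786² = 0.179352 + 0.158404 + 0.031898 = 0.369654
B = 1 / 0.369654 = 2.7052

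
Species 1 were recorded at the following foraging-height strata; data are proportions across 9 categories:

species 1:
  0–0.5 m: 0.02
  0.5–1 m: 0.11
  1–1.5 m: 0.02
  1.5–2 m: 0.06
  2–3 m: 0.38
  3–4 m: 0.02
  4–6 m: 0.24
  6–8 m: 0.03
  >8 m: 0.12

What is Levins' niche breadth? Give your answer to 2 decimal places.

Σpᵢ² = 0.02² + 0.11² + 0.02² + 0.06² + 0.38² + 0.02² + 0.24² + 0.03² + 0.12² = 0.0004 + 0.0121 + 0.0004 + 0.0036 + 0.1444 + 0.0004 + 0.0576 + 0.0009 + 0.0144 = 0.2342
B = 1 / 0.2342 = 4.2699

4.27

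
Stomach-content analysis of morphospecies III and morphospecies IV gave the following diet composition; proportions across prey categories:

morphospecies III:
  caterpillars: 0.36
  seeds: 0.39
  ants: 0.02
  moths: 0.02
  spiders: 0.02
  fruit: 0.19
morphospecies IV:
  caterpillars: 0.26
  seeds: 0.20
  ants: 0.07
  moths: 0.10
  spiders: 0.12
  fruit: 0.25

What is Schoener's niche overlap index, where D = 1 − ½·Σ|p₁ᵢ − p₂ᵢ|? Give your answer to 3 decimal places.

0.710

Σ|p₁ᵢ − p₂ᵢ| = 0.10 + 0.19 + 0.05 + 0.08 + 0.10 + 0.06 = 0.58
D = 1 − ½ × 0.58 = 1 − 0.290 = 0.71000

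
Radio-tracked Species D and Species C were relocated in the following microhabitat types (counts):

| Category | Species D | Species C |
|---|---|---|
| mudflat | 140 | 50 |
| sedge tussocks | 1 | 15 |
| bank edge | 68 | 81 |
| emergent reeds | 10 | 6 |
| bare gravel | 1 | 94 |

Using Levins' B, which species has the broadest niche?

Species C

Proportions for Species D (n=220): 140/220=0.6364, 1/220=0.0045, 68/220=0.3091, 10/220=0.0455, 1/220=0.0045
Proportions for Species C (n=246): 50/246=0.2033, 15/246=0.0610, 81/246=0.3293, 6/246=0.0244, 94/246=0.3821
Σp_Dᵢ² = 0.6364² + 0.0045² + 0.3091² + 0.0455² + 0.0045² = 0.405005 + 0.000020 + 0.095543 + 0.002070 + 0.000020 = 0.502658
B_D = 1 / 0.502658 = 1.9894
Σp_Cᵢ² = 0.2033² + 0.0610² + 0.3293² + 0.0244² + 0.3821² = 0.041331 + 0.003721 + 0.108438 + 0.000595 + 0.146000 = 0.300085
B_C = 1 / 0.300085 = 3.3324
Highest B → broadest niche (most generalist): Species C (B = 3.33).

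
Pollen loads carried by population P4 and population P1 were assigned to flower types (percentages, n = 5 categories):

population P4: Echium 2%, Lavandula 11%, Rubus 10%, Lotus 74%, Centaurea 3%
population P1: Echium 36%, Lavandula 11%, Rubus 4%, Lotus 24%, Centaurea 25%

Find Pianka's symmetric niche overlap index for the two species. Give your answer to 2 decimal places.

Convert percentages to proportions (divide by 100).
Σ p₁ᵢp₂ᵢ = 0.0072 + 0.0121 + 0.0040 + 0.1776 + 0.0075 = 0.2084
Σp_1ᵢ² = 0.02² + 0.11² + 0.10² + 0.74² + 0.03² = 0.0004 + 0.0121 + 0.0100 + 0.5476 + 0.0009 = 0.5710
Σp_2ᵢ² = 0.36² + 0.11² + 0.04² + 0.24² + 0.25² = 0.1296 + 0.0121 + 0.0016 + 0.0576 + 0.0625 = 0.2634
O = 0.2084 / √(0.5710 × 0.2634) = 0.2084 / 0.38782 = 0.5374

0.54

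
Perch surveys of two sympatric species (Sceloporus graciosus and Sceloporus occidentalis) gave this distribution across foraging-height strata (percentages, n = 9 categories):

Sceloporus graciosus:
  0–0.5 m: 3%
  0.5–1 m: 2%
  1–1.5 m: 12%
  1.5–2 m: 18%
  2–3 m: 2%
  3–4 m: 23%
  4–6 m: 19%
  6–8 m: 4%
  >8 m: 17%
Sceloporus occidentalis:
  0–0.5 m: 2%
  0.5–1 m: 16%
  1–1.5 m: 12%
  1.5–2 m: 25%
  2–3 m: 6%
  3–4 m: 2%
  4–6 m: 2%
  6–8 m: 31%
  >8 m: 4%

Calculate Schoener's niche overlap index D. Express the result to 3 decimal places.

0.480

Convert percentages to proportions (divide by 100).
Σ|p₁ᵢ − p₂ᵢ| = 0.01 + 0.14 + 0.00 + 0.07 + 0.04 + 0.21 + 0.17 + 0.27 + 0.13 = 1.04
D = 1 − ½ × 1.04 = 1 − 0.520 = 0.48000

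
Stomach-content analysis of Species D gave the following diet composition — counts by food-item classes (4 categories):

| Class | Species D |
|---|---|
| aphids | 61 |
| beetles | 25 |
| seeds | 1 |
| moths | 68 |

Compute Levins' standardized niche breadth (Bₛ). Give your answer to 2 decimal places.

0.56

Proportions for Species D (n=155): 61/155=0.3935, 25/155=0.1613, 1/155=0.0065, 68/155=0.4387
Σpᵢ² = 0.3935² + 0.1613² + 0.0065² + 0.4387² = 0.154842 + 0.026018 + 0.000042 + 0.192458 = 0.373360
B = 1 / 0.373360 = 2.6784
Bₛ = (B − 1)/(n − 1) = (2.6784 − 1)/(4 − 1) = 1.6784/3 = 0.5595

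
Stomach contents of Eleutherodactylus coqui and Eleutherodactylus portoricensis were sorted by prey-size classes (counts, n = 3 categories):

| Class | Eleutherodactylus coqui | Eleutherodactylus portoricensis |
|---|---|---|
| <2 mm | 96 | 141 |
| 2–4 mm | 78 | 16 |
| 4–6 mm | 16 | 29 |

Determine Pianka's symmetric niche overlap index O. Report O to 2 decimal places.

Proportions for Eleutherodactylus coqui (n=190): 96/190=0.5053, 78/190=0.4105, 16/190=0.0842
Proportions for Eleutherodactylus portoricensis (n=186): 141/186=0.7581, 16/186=0.0860, 29/186=0.1559
Σ p₁ᵢp₂ᵢ = 0.383068 + 0.035303 + 0.013127 = 0.431498
Σp_1ᵢ² = 0.5053² + 0.4105² + 0.0842² = 0.255328 + 0.168510 + 0.007090 = 0.430928
Σp_2ᵢ² = 0.7581² + 0.0860² + 0.1559² = 0.574716 + 0.007396 + 0.024305 = 0.606417
O = 0.431498 / √(0.430928 × 0.606417) = 0.431498 / 0.5111967 = 0.8441

0.84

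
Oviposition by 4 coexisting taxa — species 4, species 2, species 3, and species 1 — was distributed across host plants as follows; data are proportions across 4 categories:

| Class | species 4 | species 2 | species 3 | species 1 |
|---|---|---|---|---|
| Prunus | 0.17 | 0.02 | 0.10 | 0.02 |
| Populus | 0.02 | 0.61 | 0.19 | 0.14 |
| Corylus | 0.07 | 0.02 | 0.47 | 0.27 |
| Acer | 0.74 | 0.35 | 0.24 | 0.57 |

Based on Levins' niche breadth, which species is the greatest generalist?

Σp_4ᵢ² = 0.17² + 0.02² + 0.07² + 0.74² = 0.0289 + 0.0004 + 0.0049 + 0.5476 = 0.5818
B_4 = 1 / 0.5818 = 1.7188
Σp_2ᵢ² = 0.02² + 0.61² + 0.02² + 0.35² = 0.0004 + 0.3721 + 0.0004 + 0.1225 = 0.4954
B_2 = 1 / 0.4954 = 2.0186
Σp_3ᵢ² = 0.10² + 0.19² + 0.47² + 0.24² = 0.0100 + 0.0361 + 0.2209 + 0.0576 = 0.3246
B_3 = 1 / 0.3246 = 3.0807
Σp_1ᵢ² = 0.02² + 0.14² + 0.27² + 0.57² = 0.0004 + 0.0196 + 0.0729 + 0.3249 = 0.4178
B_1 = 1 / 0.4178 = 2.3935
Highest B → broadest niche (most generalist): species 3 (B = 3.08).

species 3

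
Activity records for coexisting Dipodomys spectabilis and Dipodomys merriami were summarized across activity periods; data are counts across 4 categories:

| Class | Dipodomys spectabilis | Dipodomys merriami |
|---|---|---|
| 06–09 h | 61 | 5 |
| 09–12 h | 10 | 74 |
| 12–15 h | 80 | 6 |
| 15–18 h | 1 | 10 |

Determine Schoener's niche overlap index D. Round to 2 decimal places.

0.19

Proportions for Dipodomys spectabilis (n=152): 61/152=0.4013, 10/152=0.0658, 80/152=0.5263, 1/152=0.0066
Proportions for Dipodomys merriami (n=95): 5/95=0.0526, 74/95=0.7789, 6/95=0.0632, 10/95=0.1053
Σ|p₁ᵢ − p₂ᵢ| = 0.3487 + 0.7131 + 0.4631 + 0.0987 = 1.6236
D = 1 − ½ × 1.6236 = 1 − 0.81180 = 0.18820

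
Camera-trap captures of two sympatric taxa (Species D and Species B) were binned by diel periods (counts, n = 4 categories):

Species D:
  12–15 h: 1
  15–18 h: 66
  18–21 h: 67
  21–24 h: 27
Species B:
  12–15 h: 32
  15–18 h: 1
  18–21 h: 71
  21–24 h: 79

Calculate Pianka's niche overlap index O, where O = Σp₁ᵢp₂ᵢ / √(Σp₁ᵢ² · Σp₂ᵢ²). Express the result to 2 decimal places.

Proportions for Species D (n=161): 1/161=0.0062, 66/161=0.4099, 67/161=0.4161, 27/161=0.1677
Proportions for Species B (n=183): 32/183=0.1749, 1/183=0.0055, 71/183=0.3880, 79/183=0.4317
Σ p₁ᵢp₂ᵢ = 0.001084 + 0.002254 + 0.161447 + 0.072396 = 0.237181
Σp_1ᵢ² = 0.0062² + 0.4099² + 0.4161² + 0.1677² = 0.000038 + 0.168018 + 0.173139 + 0.028123 = 0.369318
Σp_2ᵢ² = 0.1749² + 0.0055² + 0.3880² + 0.4317² = 0.030590 + 0.000030 + 0.150544 + 0.186365 = 0.367529
O = 0.237181 / √(0.369318 × 0.367529) = 0.237181 / 0.3684224 = 0.6438

0.64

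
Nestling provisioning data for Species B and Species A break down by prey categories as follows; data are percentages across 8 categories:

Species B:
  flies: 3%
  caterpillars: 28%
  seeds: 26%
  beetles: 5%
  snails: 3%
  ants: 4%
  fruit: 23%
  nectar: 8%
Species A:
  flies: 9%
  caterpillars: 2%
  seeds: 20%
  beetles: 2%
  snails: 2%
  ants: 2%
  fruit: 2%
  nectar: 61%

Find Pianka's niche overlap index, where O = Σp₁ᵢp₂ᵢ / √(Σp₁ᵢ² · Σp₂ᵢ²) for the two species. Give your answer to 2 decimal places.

Convert percentages to proportions (divide by 100).
Σ p₁ᵢp₂ᵢ = 0.0027 + 0.0056 + 0.0520 + 0.0010 + 0.0006 + 0.0008 + 0.0046 + 0.0488 = 0.1161
Σp_1ᵢ² = 0.03² + 0.28² + 0.26² + 0.05² + 0.03² + 0.04² + 0.23² + 0.08² = 0.0009 + 0.0784 + 0.0676 + 0.0025 + 0.0009 + 0.0016 + 0.0529 + 0.0064 = 0.2112
Σp_2ᵢ² = 0.09² + 0.02² + 0.20² + 0.02² + 0.02² + 0.02² + 0.02² + 0.61² = 0.0081 + 0.0004 + 0.0400 + 0.0004 + 0.0004 + 0.0004 + 0.0004 + 0.3721 = 0.4222
O = 0.1161 / √(0.2112 × 0.4222) = 0.1161 / 0.29861 = 0.3888

0.39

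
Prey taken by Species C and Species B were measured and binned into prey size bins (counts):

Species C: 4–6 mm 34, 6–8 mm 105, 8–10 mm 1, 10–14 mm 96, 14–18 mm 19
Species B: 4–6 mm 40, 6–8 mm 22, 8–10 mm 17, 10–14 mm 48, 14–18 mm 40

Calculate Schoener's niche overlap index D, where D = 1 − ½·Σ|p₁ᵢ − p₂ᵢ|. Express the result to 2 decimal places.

0.63

Proportions for Species C (n=255): 34/255=0.1333, 105/255=0.4118, 1/255=0.0039, 96/255=0.3765, 19/255=0.0745
Proportions for Species B (n=167): 40/167=0.2395, 22/167=0.1317, 17/167=0.1018, 48/167=0.2874, 40/167=0.2395
Σ|p₁ᵢ − p₂ᵢ| = 0.1062 + 0.2801 + 0.0979 + 0.0891 + 0.1650 = 0.7383
D = 1 − ½ × 0.7383 = 1 − 0.36915 = 0.63085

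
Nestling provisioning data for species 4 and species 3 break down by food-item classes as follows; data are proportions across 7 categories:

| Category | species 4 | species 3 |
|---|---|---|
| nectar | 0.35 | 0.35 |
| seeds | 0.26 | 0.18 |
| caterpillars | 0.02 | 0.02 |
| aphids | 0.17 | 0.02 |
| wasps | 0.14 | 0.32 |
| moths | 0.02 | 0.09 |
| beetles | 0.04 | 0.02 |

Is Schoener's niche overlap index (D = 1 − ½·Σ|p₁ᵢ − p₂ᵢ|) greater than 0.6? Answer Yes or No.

Σ|p₁ᵢ − p₂ᵢ| = 0.00 + 0.08 + 0.00 + 0.15 + 0.18 + 0.07 + 0.02 = 0.50
D = 1 − ½ × 0.50 = 1 − 0.250 = 0.7500
D = 0.7500 > 0.6 → Yes.

Yes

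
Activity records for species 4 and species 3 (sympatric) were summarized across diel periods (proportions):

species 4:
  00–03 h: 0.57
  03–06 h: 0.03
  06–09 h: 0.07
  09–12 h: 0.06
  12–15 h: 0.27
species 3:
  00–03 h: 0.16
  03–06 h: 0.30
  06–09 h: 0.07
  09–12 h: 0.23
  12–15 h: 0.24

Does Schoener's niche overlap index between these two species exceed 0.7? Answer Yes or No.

No

Σ|p₁ᵢ − p₂ᵢ| = 0.41 + 0.27 + 0.00 + 0.17 + 0.03 = 0.88
D = 1 − ½ × 0.88 = 1 − 0.440 = 0.5600
D = 0.5600 < 0.7 → No.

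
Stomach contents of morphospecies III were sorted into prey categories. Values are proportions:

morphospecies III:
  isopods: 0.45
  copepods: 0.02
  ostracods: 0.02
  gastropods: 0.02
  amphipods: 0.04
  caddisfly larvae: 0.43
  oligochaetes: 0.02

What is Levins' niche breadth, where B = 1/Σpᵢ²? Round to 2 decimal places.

Σpᵢ² = 0.45² + 0.02² + 0.02² + 0.02² + 0.04² + 0.43² + 0.02² = 0.2025 + 0.0004 + 0.0004 + 0.0004 + 0.0016 + 0.1849 + 0.0004 = 0.3906
B = 1 / 0.3906 = 2.5602

2.56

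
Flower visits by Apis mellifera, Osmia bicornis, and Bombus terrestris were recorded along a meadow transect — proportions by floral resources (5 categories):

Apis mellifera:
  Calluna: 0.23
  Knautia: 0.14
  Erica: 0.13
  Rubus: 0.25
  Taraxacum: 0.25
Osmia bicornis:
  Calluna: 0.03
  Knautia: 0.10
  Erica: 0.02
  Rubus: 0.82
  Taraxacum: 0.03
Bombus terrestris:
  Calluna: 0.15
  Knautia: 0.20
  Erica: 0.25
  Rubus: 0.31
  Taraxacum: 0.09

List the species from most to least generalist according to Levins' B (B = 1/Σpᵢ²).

Apis mellifera > Bombus terrestris > Osmia bicornis

Σp_mellᵢ² = 0.23² + 0.14² + 0.13² + 0.25² + 0.25² = 0.0529 + 0.0196 + 0.0169 + 0.0625 + 0.0625 = 0.2144
B_mell = 1 / 0.2144 = 4.6642
Σp_bicoᵢ² = 0.03² + 0.10² + 0.02² + 0.82² + 0.03² = 0.0009 + 0.0100 + 0.0004 + 0.6724 + 0.0009 = 0.6846
B_bico = 1 / 0.6846 = 1.4607
Σp_terrᵢ² = 0.15² + 0.20² + 0.25² + 0.31² + 0.09² = 0.0225 + 0.0400 + 0.0625 + 0.0961 + 0.0081 = 0.2292
B_terr = 1 / 0.2292 = 4.3630
Ranking by B (broadest → narrowest): Apis mellifera (4.66) > Bombus terrestris (4.36) > Osmia bicornis (1.46)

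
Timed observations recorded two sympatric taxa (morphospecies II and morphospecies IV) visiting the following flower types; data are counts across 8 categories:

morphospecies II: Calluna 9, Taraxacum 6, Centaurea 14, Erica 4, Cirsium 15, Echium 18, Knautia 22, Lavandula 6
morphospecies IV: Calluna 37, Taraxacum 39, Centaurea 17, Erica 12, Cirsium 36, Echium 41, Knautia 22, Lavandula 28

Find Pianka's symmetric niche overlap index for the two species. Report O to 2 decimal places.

Proportions for morphospecies II (n=94): 9/94=0.0957, 6/94=0.0638, 14/94=0.1489, 4/94=0.0426, 15/94=0.1596, 18/94=0.1915, 22/94=0.2340, 6/94=0.0638
Proportions for morphospecies IV (n=232): 37/232=0.1595, 39/232=0.1681, 17/232=0.0733, 12/232=0.0517, 36/232=0.1552, 41/232=0.1767, 22/232=0.0948, 28/232=0.1207
Σ p₁ᵢp₂ᵢ = 0.015264 + 0.010725 + 0.010914 + 0.002202 + 0.024770 + 0.033838 + 0.022183 + 0.007701 = 0.127597
Σp_1ᵢ² = 0.0957² + 0.0638² + 0.1489² + 0.0426² + 0.1596² + 0.1915² + 0.2340² + 0.0638² = 0.009158 + 0.004070 + 0.022171 + 0.001815 + 0.025472 + 0.036672 + 0.054756 + 0.004070 = 0.158184
Σp_2ᵢ² = 0.1595² + 0.1681² + 0.0733² + 0.0517² + 0.1552² + 0.1767² + 0.0948² + 0.1207² = 0.025440 + 0.028258 + 0.005373 + 0.002673 + 0.024087 + 0.031223 + 0.008987 + 0.014568 = 0.140609
O = 0.127597 / √(0.158184 × 0.140609) = 0.127597 / 0.1491378 = 0.8556

0.86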